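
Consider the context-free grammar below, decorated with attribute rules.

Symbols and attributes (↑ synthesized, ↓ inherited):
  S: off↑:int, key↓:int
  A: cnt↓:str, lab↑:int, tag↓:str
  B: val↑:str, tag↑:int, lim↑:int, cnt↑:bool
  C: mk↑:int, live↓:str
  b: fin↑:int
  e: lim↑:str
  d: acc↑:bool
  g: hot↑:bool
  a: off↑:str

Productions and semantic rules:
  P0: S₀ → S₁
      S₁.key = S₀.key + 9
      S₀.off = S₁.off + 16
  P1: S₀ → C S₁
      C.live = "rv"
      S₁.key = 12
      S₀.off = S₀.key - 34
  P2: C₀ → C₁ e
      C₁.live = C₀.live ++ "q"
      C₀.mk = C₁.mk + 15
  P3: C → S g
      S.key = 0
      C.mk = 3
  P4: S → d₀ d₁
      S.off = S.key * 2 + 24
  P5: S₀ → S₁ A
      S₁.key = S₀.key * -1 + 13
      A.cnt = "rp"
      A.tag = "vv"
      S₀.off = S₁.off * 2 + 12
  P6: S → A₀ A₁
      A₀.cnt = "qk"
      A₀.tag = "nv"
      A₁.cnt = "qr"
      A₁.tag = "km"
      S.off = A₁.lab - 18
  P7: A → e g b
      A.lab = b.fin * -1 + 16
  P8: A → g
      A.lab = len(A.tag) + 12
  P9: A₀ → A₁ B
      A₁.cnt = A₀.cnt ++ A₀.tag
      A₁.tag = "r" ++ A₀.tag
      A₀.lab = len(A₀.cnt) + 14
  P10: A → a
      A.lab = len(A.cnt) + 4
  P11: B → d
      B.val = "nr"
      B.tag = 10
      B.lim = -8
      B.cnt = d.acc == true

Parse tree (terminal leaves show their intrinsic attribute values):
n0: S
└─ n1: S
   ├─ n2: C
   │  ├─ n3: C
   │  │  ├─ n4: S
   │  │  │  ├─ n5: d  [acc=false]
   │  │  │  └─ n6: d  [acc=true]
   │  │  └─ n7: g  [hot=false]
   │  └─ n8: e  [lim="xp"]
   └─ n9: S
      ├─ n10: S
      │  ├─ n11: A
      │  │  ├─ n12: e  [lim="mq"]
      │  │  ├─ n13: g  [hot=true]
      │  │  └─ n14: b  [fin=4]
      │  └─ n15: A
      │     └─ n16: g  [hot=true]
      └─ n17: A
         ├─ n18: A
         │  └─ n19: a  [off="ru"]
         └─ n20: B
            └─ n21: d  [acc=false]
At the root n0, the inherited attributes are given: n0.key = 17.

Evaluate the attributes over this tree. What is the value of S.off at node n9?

1. n0.key = 17  [given at root]
2. n1.key = 26  [S₀.key + 9]
3. n2.live = "rv"  ["rv"]
4. n3.live = "rvq"  [C₀.live ++ "q"]
5. n4.key = 0  [0]
6. n5.acc = false  [terminal]
7. n6.acc = true  [terminal]
8. n4.off = 24  [S.key * 2 + 24]
9. n7.hot = false  [terminal]
10. n3.mk = 3  [3]
11. n8.lim = "xp"  [terminal]
12. n2.mk = 18  [C₁.mk + 15]
13. n9.key = 12  [12]
14. n10.key = 1  [S₀.key * -1 + 13]
15. n11.cnt = "qk"  ["qk"]
16. n11.tag = "nv"  ["nv"]
17. n12.lim = "mq"  [terminal]
18. n13.hot = true  [terminal]
19. n14.fin = 4  [terminal]
20. n11.lab = 12  [b.fin * -1 + 16]
21. n15.cnt = "qr"  ["qr"]
22. n15.tag = "km"  ["km"]
23. n16.hot = true  [terminal]
24. n15.lab = 14  [len(A.tag) + 12]
25. n10.off = -4  [A₁.lab - 18]
26. n17.cnt = "rp"  ["rp"]
27. n17.tag = "vv"  ["vv"]
28. n18.cnt = "rpvv"  [A₀.cnt ++ A₀.tag]
29. n18.tag = "rvv"  ["r" ++ A₀.tag]
30. n19.off = "ru"  [terminal]
31. n18.lab = 8  [len(A.cnt) + 4]
32. n21.acc = false  [terminal]
33. n20.val = "nr"  ["nr"]
34. n20.tag = 10  [10]
35. n20.lim = -8  [-8]
36. n20.cnt = false  [d.acc == true]
37. n17.lab = 16  [len(A₀.cnt) + 14]
38. n9.off = 4  [S₁.off * 2 + 12]
39. n1.off = -8  [S₀.key - 34]
40. n0.off = 8  [S₁.off + 16]

4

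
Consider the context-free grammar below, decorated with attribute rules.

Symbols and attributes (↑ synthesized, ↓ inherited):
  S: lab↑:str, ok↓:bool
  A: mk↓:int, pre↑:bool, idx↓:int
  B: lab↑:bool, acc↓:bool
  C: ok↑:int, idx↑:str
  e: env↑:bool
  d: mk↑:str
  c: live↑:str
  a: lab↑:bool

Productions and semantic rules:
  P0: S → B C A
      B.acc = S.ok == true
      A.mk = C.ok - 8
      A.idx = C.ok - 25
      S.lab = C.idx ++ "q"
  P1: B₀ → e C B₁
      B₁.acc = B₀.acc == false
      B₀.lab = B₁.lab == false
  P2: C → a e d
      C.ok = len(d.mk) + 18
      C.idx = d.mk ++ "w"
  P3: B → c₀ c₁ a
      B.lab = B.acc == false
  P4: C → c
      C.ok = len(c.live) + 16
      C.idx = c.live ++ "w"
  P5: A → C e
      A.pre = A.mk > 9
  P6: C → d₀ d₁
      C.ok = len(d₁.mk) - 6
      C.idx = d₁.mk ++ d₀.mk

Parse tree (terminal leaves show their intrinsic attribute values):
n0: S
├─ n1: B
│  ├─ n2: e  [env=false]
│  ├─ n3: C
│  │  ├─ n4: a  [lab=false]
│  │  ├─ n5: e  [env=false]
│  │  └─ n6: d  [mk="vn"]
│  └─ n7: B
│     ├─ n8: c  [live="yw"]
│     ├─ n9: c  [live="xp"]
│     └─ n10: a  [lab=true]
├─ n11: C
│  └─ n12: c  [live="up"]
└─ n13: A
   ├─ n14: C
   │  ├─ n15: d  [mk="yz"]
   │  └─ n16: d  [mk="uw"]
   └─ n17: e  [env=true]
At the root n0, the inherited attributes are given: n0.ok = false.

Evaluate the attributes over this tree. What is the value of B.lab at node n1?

true

1. n0.ok = false  [given at root]
2. n1.acc = false  [S.ok == true]
3. n2.env = false  [terminal]
4. n4.lab = false  [terminal]
5. n5.env = false  [terminal]
6. n6.mk = "vn"  [terminal]
7. n3.ok = 20  [len(d.mk) + 18]
8. n3.idx = "vnw"  [d.mk ++ "w"]
9. n7.acc = true  [B₀.acc == false]
10. n8.live = "yw"  [terminal]
11. n9.live = "xp"  [terminal]
12. n10.lab = true  [terminal]
13. n7.lab = false  [B.acc == false]
14. n1.lab = true  [B₁.lab == false]
15. n12.live = "up"  [terminal]
16. n11.ok = 18  [len(c.live) + 16]
17. n11.idx = "upw"  [c.live ++ "w"]
18. n13.mk = 10  [C.ok - 8]
19. n13.idx = -7  [C.ok - 25]
20. n15.mk = "yz"  [terminal]
21. n16.mk = "uw"  [terminal]
22. n14.ok = -4  [len(d₁.mk) - 6]
23. n14.idx = "uwyz"  [d₁.mk ++ d₀.mk]
24. n17.env = true  [terminal]
25. n13.pre = true  [A.mk > 9]
26. n0.lab = "upwq"  [C.idx ++ "q"]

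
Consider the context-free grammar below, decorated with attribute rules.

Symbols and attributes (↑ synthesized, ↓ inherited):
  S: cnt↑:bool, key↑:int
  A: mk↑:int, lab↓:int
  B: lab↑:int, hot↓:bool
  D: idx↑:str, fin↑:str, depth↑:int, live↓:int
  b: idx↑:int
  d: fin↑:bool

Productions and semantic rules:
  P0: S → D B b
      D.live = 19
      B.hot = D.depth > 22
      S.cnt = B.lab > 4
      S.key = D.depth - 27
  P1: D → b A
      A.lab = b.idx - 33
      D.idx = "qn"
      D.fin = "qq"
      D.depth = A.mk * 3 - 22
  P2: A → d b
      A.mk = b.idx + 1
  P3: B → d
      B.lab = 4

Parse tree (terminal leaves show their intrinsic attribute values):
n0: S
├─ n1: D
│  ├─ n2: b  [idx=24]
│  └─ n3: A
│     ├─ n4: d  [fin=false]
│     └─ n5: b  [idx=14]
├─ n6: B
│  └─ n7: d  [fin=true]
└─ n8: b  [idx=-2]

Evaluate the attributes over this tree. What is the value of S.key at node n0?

-4

1. n1.live = 19  [19]
2. n2.idx = 24  [terminal]
3. n3.lab = -9  [b.idx - 33]
4. n4.fin = false  [terminal]
5. n5.idx = 14  [terminal]
6. n3.mk = 15  [b.idx + 1]
7. n1.idx = "qn"  ["qn"]
8. n1.fin = "qq"  ["qq"]
9. n1.depth = 23  [A.mk * 3 - 22]
10. n6.hot = true  [D.depth > 22]
11. n7.fin = true  [terminal]
12. n6.lab = 4  [4]
13. n8.idx = -2  [terminal]
14. n0.cnt = false  [B.lab > 4]
15. n0.key = -4  [D.depth - 27]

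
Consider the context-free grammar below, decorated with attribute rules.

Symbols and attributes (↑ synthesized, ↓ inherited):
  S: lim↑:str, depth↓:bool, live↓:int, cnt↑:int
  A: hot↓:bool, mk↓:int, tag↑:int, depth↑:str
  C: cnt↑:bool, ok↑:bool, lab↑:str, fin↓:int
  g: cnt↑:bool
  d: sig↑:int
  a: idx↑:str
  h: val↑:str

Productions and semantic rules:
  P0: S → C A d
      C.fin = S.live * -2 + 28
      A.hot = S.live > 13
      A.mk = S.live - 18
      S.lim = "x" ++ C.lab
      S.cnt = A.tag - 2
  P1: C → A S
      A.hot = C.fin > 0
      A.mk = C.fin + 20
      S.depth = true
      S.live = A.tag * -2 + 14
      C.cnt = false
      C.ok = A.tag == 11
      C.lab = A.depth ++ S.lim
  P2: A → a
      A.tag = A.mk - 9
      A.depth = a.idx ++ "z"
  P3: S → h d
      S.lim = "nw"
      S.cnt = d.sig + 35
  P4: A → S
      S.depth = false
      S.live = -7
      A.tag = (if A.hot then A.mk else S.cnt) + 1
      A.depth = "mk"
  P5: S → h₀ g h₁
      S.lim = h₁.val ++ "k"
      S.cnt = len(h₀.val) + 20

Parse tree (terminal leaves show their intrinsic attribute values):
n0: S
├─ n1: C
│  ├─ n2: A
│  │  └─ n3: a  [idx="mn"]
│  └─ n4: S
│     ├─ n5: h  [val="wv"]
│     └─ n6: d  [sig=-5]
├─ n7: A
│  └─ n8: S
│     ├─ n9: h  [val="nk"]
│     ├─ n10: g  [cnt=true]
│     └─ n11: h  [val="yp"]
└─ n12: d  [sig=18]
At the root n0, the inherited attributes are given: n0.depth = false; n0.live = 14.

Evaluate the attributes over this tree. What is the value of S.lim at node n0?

"xmnznw"

1. n0.depth = false  [given at root]
2. n0.live = 14  [given at root]
3. n1.fin = 0  [S.live * -2 + 28]
4. n2.hot = false  [C.fin > 0]
5. n2.mk = 20  [C.fin + 20]
6. n3.idx = "mn"  [terminal]
7. n2.tag = 11  [A.mk - 9]
8. n2.depth = "mnz"  [a.idx ++ "z"]
9. n4.depth = true  [true]
10. n4.live = -8  [A.tag * -2 + 14]
11. n5.val = "wv"  [terminal]
12. n6.sig = -5  [terminal]
13. n4.lim = "nw"  ["nw"]
14. n4.cnt = 30  [d.sig + 35]
15. n1.cnt = false  [false]
16. n1.ok = true  [A.tag == 11]
17. n1.lab = "mnznw"  [A.depth ++ S.lim]
18. n7.hot = true  [S.live > 13]
19. n7.mk = -4  [S.live - 18]
20. n8.depth = false  [false]
21. n8.live = -7  [-7]
22. n9.val = "nk"  [terminal]
23. n10.cnt = true  [terminal]
24. n11.val = "yp"  [terminal]
25. n8.lim = "ypk"  [h₁.val ++ "k"]
26. n8.cnt = 22  [len(h₀.val) + 20]
27. n7.tag = -3  [(if A.hot then A.mk else S.cnt) + 1]
28. n7.depth = "mk"  ["mk"]
29. n12.sig = 18  [terminal]
30. n0.lim = "xmnznw"  ["x" ++ C.lab]
31. n0.cnt = -5  [A.tag - 2]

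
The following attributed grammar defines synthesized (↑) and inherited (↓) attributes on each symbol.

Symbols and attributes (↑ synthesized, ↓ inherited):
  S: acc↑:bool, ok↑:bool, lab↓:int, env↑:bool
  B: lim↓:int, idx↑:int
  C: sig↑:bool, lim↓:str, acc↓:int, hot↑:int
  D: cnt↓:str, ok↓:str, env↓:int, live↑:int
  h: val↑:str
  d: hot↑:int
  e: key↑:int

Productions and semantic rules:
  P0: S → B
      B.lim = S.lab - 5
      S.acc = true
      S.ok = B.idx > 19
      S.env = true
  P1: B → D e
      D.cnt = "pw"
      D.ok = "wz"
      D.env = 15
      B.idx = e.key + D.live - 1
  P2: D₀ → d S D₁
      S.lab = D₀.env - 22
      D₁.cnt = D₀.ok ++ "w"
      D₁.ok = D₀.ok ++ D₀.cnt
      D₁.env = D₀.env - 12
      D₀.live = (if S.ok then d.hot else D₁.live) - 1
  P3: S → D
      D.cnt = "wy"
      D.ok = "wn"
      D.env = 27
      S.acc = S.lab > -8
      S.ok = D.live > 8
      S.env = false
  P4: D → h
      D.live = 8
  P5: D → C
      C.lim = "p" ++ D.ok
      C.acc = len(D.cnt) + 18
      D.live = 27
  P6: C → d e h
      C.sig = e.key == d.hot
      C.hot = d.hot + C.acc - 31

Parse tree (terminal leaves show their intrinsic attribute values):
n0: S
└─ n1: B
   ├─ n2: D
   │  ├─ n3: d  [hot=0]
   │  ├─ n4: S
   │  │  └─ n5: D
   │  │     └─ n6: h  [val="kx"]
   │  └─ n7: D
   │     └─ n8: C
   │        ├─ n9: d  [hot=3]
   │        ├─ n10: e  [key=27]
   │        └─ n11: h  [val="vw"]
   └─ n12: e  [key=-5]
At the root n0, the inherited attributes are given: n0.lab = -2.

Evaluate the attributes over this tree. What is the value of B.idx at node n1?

20

1. n0.lab = -2  [given at root]
2. n1.lim = -7  [S.lab - 5]
3. n2.cnt = "pw"  ["pw"]
4. n2.ok = "wz"  ["wz"]
5. n2.env = 15  [15]
6. n3.hot = 0  [terminal]
7. n4.lab = -7  [D₀.env - 22]
8. n5.cnt = "wy"  ["wy"]
9. n5.ok = "wn"  ["wn"]
10. n5.env = 27  [27]
11. n6.val = "kx"  [terminal]
12. n5.live = 8  [8]
13. n4.acc = true  [S.lab > -8]
14. n4.ok = false  [D.live > 8]
15. n4.env = false  [false]
16. n7.cnt = "wzw"  [D₀.ok ++ "w"]
17. n7.ok = "wzpw"  [D₀.ok ++ D₀.cnt]
18. n7.env = 3  [D₀.env - 12]
19. n8.lim = "pwzpw"  ["p" ++ D.ok]
20. n8.acc = 21  [len(D.cnt) + 18]
21. n9.hot = 3  [terminal]
22. n10.key = 27  [terminal]
23. n11.val = "vw"  [terminal]
24. n8.sig = false  [e.key == d.hot]
25. n8.hot = -7  [d.hot + C.acc - 31]
26. n7.live = 27  [27]
27. n2.live = 26  [(if S.ok then d.hot else D₁.live) - 1]
28. n12.key = -5  [terminal]
29. n1.idx = 20  [e.key + D.live - 1]
30. n0.acc = true  [true]
31. n0.ok = true  [B.idx > 19]
32. n0.env = true  [true]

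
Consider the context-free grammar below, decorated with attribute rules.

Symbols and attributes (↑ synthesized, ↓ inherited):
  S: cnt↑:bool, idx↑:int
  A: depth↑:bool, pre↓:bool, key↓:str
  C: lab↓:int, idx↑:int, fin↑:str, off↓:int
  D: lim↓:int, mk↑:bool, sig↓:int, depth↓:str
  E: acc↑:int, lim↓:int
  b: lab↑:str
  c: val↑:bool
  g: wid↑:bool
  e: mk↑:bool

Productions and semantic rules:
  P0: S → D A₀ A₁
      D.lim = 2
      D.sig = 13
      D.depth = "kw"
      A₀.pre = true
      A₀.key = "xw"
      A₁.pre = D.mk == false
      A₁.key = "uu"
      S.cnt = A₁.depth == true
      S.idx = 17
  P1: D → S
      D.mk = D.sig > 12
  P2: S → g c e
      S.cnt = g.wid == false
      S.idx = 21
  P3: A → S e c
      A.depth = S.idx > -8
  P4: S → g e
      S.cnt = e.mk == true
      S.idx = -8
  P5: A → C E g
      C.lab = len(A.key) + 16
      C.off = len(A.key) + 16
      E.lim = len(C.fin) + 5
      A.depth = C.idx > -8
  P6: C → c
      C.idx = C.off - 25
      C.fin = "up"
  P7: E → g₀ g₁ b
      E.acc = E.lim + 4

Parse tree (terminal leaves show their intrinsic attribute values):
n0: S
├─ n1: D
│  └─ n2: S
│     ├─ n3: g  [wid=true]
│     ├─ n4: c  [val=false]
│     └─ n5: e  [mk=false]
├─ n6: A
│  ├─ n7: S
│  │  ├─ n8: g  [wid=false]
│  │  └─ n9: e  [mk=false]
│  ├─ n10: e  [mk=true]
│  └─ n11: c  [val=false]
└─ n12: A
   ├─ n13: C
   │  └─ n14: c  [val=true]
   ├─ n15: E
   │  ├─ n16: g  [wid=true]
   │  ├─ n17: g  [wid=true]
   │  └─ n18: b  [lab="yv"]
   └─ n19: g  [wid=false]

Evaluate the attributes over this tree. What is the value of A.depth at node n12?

true

1. n1.lim = 2  [2]
2. n1.sig = 13  [13]
3. n1.depth = "kw"  ["kw"]
4. n3.wid = true  [terminal]
5. n4.val = false  [terminal]
6. n5.mk = false  [terminal]
7. n2.cnt = false  [g.wid == false]
8. n2.idx = 21  [21]
9. n1.mk = true  [D.sig > 12]
10. n6.pre = true  [true]
11. n6.key = "xw"  ["xw"]
12. n8.wid = false  [terminal]
13. n9.mk = false  [terminal]
14. n7.cnt = false  [e.mk == true]
15. n7.idx = -8  [-8]
16. n10.mk = true  [terminal]
17. n11.val = false  [terminal]
18. n6.depth = false  [S.idx > -8]
19. n12.pre = false  [D.mk == false]
20. n12.key = "uu"  ["uu"]
21. n13.lab = 18  [len(A.key) + 16]
22. n13.off = 18  [len(A.key) + 16]
23. n14.val = true  [terminal]
24. n13.idx = -7  [C.off - 25]
25. n13.fin = "up"  ["up"]
26. n15.lim = 7  [len(C.fin) + 5]
27. n16.wid = true  [terminal]
28. n17.wid = true  [terminal]
29. n18.lab = "yv"  [terminal]
30. n15.acc = 11  [E.lim + 4]
31. n19.wid = false  [terminal]
32. n12.depth = true  [C.idx > -8]
33. n0.cnt = true  [A₁.depth == true]
34. n0.idx = 17  [17]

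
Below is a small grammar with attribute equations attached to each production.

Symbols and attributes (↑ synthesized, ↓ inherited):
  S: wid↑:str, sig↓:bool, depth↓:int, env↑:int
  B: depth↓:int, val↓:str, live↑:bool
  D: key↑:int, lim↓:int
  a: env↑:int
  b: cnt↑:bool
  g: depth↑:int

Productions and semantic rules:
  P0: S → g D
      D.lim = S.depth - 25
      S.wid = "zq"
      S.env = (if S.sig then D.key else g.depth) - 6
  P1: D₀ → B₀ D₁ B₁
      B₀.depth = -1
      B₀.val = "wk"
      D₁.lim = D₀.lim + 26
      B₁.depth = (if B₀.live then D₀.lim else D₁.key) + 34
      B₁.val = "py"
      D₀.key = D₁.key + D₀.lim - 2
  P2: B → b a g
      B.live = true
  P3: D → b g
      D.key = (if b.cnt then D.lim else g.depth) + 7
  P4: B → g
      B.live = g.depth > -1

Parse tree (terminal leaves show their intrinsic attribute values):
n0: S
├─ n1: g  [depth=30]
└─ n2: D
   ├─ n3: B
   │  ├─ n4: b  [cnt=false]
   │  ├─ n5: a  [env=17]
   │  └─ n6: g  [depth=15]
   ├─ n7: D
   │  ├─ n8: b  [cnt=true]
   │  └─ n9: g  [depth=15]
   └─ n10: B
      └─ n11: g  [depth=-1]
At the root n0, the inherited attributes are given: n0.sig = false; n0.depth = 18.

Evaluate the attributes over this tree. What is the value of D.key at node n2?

1. n0.sig = false  [given at root]
2. n0.depth = 18  [given at root]
3. n1.depth = 30  [terminal]
4. n2.lim = -7  [S.depth - 25]
5. n3.depth = -1  [-1]
6. n3.val = "wk"  ["wk"]
7. n4.cnt = false  [terminal]
8. n5.env = 17  [terminal]
9. n6.depth = 15  [terminal]
10. n3.live = true  [true]
11. n7.lim = 19  [D₀.lim + 26]
12. n8.cnt = true  [terminal]
13. n9.depth = 15  [terminal]
14. n7.key = 26  [(if b.cnt then D.lim else g.depth) + 7]
15. n10.depth = 27  [(if B₀.live then D₀.lim else D₁.key) + 34]
16. n10.val = "py"  ["py"]
17. n11.depth = -1  [terminal]
18. n10.live = false  [g.depth > -1]
19. n2.key = 17  [D₁.key + D₀.lim - 2]
20. n0.wid = "zq"  ["zq"]
21. n0.env = 24  [(if S.sig then D.key else g.depth) - 6]

17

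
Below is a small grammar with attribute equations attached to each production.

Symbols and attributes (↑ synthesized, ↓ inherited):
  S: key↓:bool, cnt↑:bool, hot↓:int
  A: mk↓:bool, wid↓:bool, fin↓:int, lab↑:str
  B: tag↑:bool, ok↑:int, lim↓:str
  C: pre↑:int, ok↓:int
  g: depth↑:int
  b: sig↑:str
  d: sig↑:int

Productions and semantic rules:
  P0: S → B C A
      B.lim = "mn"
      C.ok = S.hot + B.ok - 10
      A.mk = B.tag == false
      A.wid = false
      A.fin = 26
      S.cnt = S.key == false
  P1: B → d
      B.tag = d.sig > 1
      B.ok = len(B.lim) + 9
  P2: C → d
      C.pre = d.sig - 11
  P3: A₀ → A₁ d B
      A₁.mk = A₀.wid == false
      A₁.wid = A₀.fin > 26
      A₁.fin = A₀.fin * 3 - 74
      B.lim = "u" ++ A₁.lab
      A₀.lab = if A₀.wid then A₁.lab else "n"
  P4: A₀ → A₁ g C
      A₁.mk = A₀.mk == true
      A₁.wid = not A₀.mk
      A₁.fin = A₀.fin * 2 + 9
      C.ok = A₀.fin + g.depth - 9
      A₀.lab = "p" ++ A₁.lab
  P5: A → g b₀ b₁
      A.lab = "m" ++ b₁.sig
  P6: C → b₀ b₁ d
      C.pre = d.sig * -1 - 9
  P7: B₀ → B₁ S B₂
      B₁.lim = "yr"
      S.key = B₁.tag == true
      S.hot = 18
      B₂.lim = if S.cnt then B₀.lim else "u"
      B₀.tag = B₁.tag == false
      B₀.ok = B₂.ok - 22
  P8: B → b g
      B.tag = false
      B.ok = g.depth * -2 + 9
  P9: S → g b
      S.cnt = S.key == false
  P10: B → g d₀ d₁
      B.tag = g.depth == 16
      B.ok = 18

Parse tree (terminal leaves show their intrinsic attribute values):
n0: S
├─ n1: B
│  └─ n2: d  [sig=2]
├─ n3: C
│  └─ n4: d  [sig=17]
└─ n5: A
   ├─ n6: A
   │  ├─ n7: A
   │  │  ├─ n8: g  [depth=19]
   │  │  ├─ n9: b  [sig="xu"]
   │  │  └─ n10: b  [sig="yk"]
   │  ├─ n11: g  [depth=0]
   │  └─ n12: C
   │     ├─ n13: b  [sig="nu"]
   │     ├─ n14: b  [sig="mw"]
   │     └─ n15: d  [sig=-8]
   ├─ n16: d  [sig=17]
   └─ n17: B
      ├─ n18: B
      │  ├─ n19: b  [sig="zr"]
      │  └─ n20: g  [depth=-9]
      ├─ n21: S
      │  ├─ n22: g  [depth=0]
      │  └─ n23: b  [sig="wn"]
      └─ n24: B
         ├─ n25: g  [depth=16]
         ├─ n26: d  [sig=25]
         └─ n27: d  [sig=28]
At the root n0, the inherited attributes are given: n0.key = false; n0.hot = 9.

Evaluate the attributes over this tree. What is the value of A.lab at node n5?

"n"

1. n0.key = false  [given at root]
2. n0.hot = 9  [given at root]
3. n1.lim = "mn"  ["mn"]
4. n2.sig = 2  [terminal]
5. n1.tag = true  [d.sig > 1]
6. n1.ok = 11  [len(B.lim) + 9]
7. n3.ok = 10  [S.hot + B.ok - 10]
8. n4.sig = 17  [terminal]
9. n3.pre = 6  [d.sig - 11]
10. n5.mk = false  [B.tag == false]
11. n5.wid = false  [false]
12. n5.fin = 26  [26]
13. n6.mk = true  [A₀.wid == false]
14. n6.wid = false  [A₀.fin > 26]
15. n6.fin = 4  [A₀.fin * 3 - 74]
16. n7.mk = true  [A₀.mk == true]
17. n7.wid = false  [not A₀.mk]
18. n7.fin = 17  [A₀.fin * 2 + 9]
19. n8.depth = 19  [terminal]
20. n9.sig = "xu"  [terminal]
21. n10.sig = "yk"  [terminal]
22. n7.lab = "myk"  ["m" ++ b₁.sig]
23. n11.depth = 0  [terminal]
24. n12.ok = -5  [A₀.fin + g.depth - 9]
25. n13.sig = "nu"  [terminal]
26. n14.sig = "mw"  [terminal]
27. n15.sig = -8  [terminal]
28. n12.pre = -1  [d.sig * -1 - 9]
29. n6.lab = "pmyk"  ["p" ++ A₁.lab]
30. n16.sig = 17  [terminal]
31. n17.lim = "upmyk"  ["u" ++ A₁.lab]
32. n18.lim = "yr"  ["yr"]
33. n19.sig = "zr"  [terminal]
34. n20.depth = -9  [terminal]
35. n18.tag = false  [false]
36. n18.ok = 27  [g.depth * -2 + 9]
37. n21.key = false  [B₁.tag == true]
38. n21.hot = 18  [18]
39. n22.depth = 0  [terminal]
40. n23.sig = "wn"  [terminal]
41. n21.cnt = true  [S.key == false]
42. n24.lim = "upmyk"  [if S.cnt then B₀.lim else "u"]
43. n25.depth = 16  [terminal]
44. n26.sig = 25  [terminal]
45. n27.sig = 28  [terminal]
46. n24.tag = true  [g.depth == 16]
47. n24.ok = 18  [18]
48. n17.tag = true  [B₁.tag == false]
49. n17.ok = -4  [B₂.ok - 22]
50. n5.lab = "n"  [if A₀.wid then A₁.lab else "n"]
51. n0.cnt = true  [S.key == false]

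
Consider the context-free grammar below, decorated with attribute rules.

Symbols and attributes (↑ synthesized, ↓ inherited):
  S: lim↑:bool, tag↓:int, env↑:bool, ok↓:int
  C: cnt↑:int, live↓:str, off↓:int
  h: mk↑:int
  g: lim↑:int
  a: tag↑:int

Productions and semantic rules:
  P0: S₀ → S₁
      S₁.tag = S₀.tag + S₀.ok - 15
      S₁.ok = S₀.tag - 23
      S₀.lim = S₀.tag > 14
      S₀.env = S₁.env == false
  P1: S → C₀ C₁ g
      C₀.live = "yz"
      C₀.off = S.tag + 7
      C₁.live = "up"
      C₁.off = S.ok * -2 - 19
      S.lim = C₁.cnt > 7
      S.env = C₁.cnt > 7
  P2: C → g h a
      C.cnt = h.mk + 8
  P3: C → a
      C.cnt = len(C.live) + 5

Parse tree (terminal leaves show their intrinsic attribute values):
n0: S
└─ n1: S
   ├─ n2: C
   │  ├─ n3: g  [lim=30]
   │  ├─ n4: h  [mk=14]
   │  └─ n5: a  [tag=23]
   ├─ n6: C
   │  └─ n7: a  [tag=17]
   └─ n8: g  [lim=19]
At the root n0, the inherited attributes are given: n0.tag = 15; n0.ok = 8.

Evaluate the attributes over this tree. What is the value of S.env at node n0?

1. n0.tag = 15  [given at root]
2. n0.ok = 8  [given at root]
3. n1.tag = 8  [S₀.tag + S₀.ok - 15]
4. n1.ok = -8  [S₀.tag - 23]
5. n2.live = "yz"  ["yz"]
6. n2.off = 15  [S.tag + 7]
7. n3.lim = 30  [terminal]
8. n4.mk = 14  [terminal]
9. n5.tag = 23  [terminal]
10. n2.cnt = 22  [h.mk + 8]
11. n6.live = "up"  ["up"]
12. n6.off = -3  [S.ok * -2 - 19]
13. n7.tag = 17  [terminal]
14. n6.cnt = 7  [len(C.live) + 5]
15. n8.lim = 19  [terminal]
16. n1.lim = false  [C₁.cnt > 7]
17. n1.env = false  [C₁.cnt > 7]
18. n0.lim = true  [S₀.tag > 14]
19. n0.env = true  [S₁.env == false]

true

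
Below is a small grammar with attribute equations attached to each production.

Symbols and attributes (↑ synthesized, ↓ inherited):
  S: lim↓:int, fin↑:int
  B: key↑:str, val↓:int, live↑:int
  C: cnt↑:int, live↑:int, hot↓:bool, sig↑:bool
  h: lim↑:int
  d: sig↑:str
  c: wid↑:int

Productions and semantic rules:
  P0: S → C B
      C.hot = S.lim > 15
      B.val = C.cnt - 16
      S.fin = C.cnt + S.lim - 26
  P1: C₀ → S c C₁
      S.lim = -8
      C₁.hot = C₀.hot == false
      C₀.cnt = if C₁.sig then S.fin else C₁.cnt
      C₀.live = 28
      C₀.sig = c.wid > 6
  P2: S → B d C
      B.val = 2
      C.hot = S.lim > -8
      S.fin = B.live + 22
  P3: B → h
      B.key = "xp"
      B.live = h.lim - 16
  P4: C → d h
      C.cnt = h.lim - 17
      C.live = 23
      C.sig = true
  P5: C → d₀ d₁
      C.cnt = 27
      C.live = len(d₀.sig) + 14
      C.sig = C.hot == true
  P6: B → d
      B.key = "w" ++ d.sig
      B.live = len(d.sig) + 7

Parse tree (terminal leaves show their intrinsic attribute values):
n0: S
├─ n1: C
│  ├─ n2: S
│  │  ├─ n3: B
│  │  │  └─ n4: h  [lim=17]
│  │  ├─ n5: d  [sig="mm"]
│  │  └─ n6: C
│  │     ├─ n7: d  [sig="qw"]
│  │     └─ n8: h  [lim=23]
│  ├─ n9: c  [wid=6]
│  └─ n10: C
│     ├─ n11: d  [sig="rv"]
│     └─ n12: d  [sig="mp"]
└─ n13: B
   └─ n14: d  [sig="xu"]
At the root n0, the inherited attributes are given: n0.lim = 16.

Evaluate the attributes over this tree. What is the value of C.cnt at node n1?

1. n0.lim = 16  [given at root]
2. n1.hot = true  [S.lim > 15]
3. n2.lim = -8  [-8]
4. n3.val = 2  [2]
5. n4.lim = 17  [terminal]
6. n3.key = "xp"  ["xp"]
7. n3.live = 1  [h.lim - 16]
8. n5.sig = "mm"  [terminal]
9. n6.hot = false  [S.lim > -8]
10. n7.sig = "qw"  [terminal]
11. n8.lim = 23  [terminal]
12. n6.cnt = 6  [h.lim - 17]
13. n6.live = 23  [23]
14. n6.sig = true  [true]
15. n2.fin = 23  [B.live + 22]
16. n9.wid = 6  [terminal]
17. n10.hot = false  [C₀.hot == false]
18. n11.sig = "rv"  [terminal]
19. n12.sig = "mp"  [terminal]
20. n10.cnt = 27  [27]
21. n10.live = 16  [len(d₀.sig) + 14]
22. n10.sig = false  [C.hot == true]
23. n1.cnt = 27  [if C₁.sig then S.fin else C₁.cnt]
24. n1.live = 28  [28]
25. n1.sig = false  [c.wid > 6]
26. n13.val = 11  [C.cnt - 16]
27. n14.sig = "xu"  [terminal]
28. n13.key = "wxu"  ["w" ++ d.sig]
29. n13.live = 9  [len(d.sig) + 7]
30. n0.fin = 17  [C.cnt + S.lim - 26]

27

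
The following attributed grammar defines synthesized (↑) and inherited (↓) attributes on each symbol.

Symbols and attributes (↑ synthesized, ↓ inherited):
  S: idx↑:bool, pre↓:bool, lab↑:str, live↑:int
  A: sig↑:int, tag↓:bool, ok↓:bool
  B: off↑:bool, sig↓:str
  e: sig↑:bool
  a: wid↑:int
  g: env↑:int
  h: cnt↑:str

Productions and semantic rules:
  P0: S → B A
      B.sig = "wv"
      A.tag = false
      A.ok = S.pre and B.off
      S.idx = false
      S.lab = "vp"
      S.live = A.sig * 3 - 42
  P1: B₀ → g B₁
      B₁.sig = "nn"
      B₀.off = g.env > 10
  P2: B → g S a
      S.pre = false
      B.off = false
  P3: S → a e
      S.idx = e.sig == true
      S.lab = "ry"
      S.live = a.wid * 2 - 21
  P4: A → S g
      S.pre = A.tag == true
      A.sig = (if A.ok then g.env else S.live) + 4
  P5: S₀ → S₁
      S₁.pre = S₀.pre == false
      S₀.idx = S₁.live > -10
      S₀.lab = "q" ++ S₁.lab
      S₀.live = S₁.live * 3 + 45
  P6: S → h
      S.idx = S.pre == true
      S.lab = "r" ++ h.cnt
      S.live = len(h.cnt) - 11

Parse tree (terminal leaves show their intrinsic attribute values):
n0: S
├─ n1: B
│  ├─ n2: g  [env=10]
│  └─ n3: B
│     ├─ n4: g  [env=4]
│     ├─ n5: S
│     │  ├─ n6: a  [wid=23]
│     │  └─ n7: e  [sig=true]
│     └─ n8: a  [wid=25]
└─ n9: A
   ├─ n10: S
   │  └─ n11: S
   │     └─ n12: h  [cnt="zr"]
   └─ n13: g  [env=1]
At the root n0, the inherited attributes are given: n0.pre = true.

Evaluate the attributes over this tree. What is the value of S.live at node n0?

1. n0.pre = true  [given at root]
2. n1.sig = "wv"  ["wv"]
3. n2.env = 10  [terminal]
4. n3.sig = "nn"  ["nn"]
5. n4.env = 4  [terminal]
6. n5.pre = false  [false]
7. n6.wid = 23  [terminal]
8. n7.sig = true  [terminal]
9. n5.idx = true  [e.sig == true]
10. n5.lab = "ry"  ["ry"]
11. n5.live = 25  [a.wid * 2 - 21]
12. n8.wid = 25  [terminal]
13. n3.off = false  [false]
14. n1.off = false  [g.env > 10]
15. n9.tag = false  [false]
16. n9.ok = false  [S.pre and B.off]
17. n10.pre = false  [A.tag == true]
18. n11.pre = true  [S₀.pre == false]
19. n12.cnt = "zr"  [terminal]
20. n11.idx = true  [S.pre == true]
21. n11.lab = "rzr"  ["r" ++ h.cnt]
22. n11.live = -9  [len(h.cnt) - 11]
23. n10.idx = true  [S₁.live > -10]
24. n10.lab = "qrzr"  ["q" ++ S₁.lab]
25. n10.live = 18  [S₁.live * 3 + 45]
26. n13.env = 1  [terminal]
27. n9.sig = 22  [(if A.ok then g.env else S.live) + 4]
28. n0.idx = false  [false]
29. n0.lab = "vp"  ["vp"]
30. n0.live = 24  [A.sig * 3 - 42]

24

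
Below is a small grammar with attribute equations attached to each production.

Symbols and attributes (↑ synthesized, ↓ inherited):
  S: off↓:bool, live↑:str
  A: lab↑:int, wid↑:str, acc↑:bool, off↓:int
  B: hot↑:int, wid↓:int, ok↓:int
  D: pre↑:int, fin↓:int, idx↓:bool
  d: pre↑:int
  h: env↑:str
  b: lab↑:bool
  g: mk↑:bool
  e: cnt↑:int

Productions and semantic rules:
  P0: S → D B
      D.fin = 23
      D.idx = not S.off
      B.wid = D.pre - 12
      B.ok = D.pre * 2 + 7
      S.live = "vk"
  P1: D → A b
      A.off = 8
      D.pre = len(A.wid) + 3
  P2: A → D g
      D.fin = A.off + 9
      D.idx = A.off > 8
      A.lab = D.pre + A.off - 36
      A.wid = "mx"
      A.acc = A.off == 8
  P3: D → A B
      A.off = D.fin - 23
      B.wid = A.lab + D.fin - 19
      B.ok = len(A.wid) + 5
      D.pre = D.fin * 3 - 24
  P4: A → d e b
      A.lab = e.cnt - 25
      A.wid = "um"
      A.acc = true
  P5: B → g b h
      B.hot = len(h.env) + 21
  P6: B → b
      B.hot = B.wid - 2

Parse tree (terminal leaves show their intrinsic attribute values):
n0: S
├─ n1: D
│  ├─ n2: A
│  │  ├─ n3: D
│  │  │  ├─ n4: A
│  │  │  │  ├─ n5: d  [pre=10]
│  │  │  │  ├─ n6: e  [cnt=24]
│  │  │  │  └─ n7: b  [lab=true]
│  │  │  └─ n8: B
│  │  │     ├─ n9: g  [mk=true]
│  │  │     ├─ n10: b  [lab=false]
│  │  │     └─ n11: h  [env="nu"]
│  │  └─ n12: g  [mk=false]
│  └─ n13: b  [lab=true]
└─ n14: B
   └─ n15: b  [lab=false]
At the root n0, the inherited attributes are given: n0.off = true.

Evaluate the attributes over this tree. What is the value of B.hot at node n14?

1. n0.off = true  [given at root]
2. n1.fin = 23  [23]
3. n1.idx = false  [not S.off]
4. n2.off = 8  [8]
5. n3.fin = 17  [A.off + 9]
6. n3.idx = false  [A.off > 8]
7. n4.off = -6  [D.fin - 23]
8. n5.pre = 10  [terminal]
9. n6.cnt = 24  [terminal]
10. n7.lab = true  [terminal]
11. n4.lab = -1  [e.cnt - 25]
12. n4.wid = "um"  ["um"]
13. n4.acc = true  [true]
14. n8.wid = -3  [A.lab + D.fin - 19]
15. n8.ok = 7  [len(A.wid) + 5]
16. n9.mk = true  [terminal]
17. n10.lab = false  [terminal]
18. n11.env = "nu"  [terminal]
19. n8.hot = 23  [len(h.env) + 21]
20. n3.pre = 27  [D.fin * 3 - 24]
21. n12.mk = false  [terminal]
22. n2.lab = -1  [D.pre + A.off - 36]
23. n2.wid = "mx"  ["mx"]
24. n2.acc = true  [A.off == 8]
25. n13.lab = true  [terminal]
26. n1.pre = 5  [len(A.wid) + 3]
27. n14.wid = -7  [D.pre - 12]
28. n14.ok = 17  [D.pre * 2 + 7]
29. n15.lab = false  [terminal]
30. n14.hot = -9  [B.wid - 2]
31. n0.live = "vk"  ["vk"]

-9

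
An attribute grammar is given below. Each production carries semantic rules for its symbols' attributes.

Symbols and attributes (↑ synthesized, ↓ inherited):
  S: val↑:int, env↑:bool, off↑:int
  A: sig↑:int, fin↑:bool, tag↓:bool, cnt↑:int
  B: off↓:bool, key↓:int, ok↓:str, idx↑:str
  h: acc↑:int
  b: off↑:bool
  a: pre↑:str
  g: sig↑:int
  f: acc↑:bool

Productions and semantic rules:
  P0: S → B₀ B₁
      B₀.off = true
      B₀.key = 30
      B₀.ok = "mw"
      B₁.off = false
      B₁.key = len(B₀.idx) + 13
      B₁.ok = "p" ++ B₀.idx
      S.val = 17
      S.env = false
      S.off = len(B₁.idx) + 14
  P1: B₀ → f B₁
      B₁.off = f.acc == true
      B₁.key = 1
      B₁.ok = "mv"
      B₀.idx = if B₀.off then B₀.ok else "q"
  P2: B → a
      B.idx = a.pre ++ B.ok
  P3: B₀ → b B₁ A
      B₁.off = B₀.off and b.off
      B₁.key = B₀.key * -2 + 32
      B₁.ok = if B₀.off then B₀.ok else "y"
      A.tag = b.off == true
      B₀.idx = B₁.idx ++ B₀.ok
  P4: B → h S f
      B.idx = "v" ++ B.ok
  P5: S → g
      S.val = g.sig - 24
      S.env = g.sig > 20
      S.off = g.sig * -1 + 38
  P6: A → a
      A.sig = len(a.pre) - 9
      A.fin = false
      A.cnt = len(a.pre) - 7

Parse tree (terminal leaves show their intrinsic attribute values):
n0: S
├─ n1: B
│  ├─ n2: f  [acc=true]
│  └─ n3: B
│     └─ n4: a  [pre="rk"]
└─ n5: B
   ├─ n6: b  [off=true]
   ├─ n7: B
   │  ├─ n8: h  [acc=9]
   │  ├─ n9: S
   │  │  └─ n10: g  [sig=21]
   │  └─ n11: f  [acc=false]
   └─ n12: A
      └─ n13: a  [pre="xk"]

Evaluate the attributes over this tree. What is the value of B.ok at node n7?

"y"

1. n1.off = true  [true]
2. n1.key = 30  [30]
3. n1.ok = "mw"  ["mw"]
4. n2.acc = true  [terminal]
5. n3.off = true  [f.acc == true]
6. n3.key = 1  [1]
7. n3.ok = "mv"  ["mv"]
8. n4.pre = "rk"  [terminal]
9. n3.idx = "rkmv"  [a.pre ++ B.ok]
10. n1.idx = "mw"  [if B₀.off then B₀.ok else "q"]
11. n5.off = false  [false]
12. n5.key = 15  [len(B₀.idx) + 13]
13. n5.ok = "pmw"  ["p" ++ B₀.idx]
14. n6.off = true  [terminal]
15. n7.off = false  [B₀.off and b.off]
16. n7.key = 2  [B₀.key * -2 + 32]
17. n7.ok = "y"  [if B₀.off then B₀.ok else "y"]
18. n8.acc = 9  [terminal]
19. n10.sig = 21  [terminal]
20. n9.val = -3  [g.sig - 24]
21. n9.env = true  [g.sig > 20]
22. n9.off = 17  [g.sig * -1 + 38]
23. n11.acc = false  [terminal]
24. n7.idx = "vy"  ["v" ++ B.ok]
25. n12.tag = true  [b.off == true]
26. n13.pre = "xk"  [terminal]
27. n12.sig = -7  [len(a.pre) - 9]
28. n12.fin = false  [false]
29. n12.cnt = -5  [len(a.pre) - 7]
30. n5.idx = "vypmw"  [B₁.idx ++ B₀.ok]
31. n0.val = 17  [17]
32. n0.env = false  [false]
33. n0.off = 19  [len(B₁.idx) + 14]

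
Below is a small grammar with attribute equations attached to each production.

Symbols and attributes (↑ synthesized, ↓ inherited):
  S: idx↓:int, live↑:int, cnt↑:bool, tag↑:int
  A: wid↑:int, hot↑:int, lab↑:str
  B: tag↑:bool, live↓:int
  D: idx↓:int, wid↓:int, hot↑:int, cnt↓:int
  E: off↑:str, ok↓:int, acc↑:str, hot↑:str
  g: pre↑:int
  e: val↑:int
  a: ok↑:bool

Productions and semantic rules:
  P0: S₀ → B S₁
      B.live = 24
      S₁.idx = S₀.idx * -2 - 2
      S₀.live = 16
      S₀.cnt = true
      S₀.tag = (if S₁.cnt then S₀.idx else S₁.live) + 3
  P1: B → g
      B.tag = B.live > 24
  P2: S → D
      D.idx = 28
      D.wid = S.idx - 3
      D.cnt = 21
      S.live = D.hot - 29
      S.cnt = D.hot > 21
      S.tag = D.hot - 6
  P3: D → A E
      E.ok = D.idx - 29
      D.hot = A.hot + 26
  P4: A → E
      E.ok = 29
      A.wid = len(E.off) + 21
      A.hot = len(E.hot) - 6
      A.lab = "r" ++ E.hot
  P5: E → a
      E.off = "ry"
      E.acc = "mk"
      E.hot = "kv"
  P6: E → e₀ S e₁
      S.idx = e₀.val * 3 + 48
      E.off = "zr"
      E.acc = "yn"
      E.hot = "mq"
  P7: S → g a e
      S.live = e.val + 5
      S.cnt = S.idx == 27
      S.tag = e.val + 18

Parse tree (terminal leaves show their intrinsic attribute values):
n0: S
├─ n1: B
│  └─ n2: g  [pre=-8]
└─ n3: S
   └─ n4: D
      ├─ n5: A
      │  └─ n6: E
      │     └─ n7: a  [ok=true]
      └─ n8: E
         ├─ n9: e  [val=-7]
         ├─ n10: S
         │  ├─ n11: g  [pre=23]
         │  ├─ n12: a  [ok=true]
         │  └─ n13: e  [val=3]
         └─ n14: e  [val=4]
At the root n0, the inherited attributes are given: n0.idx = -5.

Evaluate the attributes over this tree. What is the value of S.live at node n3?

1. n0.idx = -5  [given at root]
2. n1.live = 24  [24]
3. n2.pre = -8  [terminal]
4. n1.tag = false  [B.live > 24]
5. n3.idx = 8  [S₀.idx * -2 - 2]
6. n4.idx = 28  [28]
7. n4.wid = 5  [S.idx - 3]
8. n4.cnt = 21  [21]
9. n6.ok = 29  [29]
10. n7.ok = true  [terminal]
11. n6.off = "ry"  ["ry"]
12. n6.acc = "mk"  ["mk"]
13. n6.hot = "kv"  ["kv"]
14. n5.wid = 23  [len(E.off) + 21]
15. n5.hot = -4  [len(E.hot) - 6]
16. n5.lab = "rkv"  ["r" ++ E.hot]
17. n8.ok = -1  [D.idx - 29]
18. n9.val = -7  [terminal]
19. n10.idx = 27  [e₀.val * 3 + 48]
20. n11.pre = 23  [terminal]
21. n12.ok = true  [terminal]
22. n13.val = 3  [terminal]
23. n10.live = 8  [e.val + 5]
24. n10.cnt = true  [S.idx == 27]
25. n10.tag = 21  [e.val + 18]
26. n14.val = 4  [terminal]
27. n8.off = "zr"  ["zr"]
28. n8.acc = "yn"  ["yn"]
29. n8.hot = "mq"  ["mq"]
30. n4.hot = 22  [A.hot + 26]
31. n3.live = -7  [D.hot - 29]
32. n3.cnt = true  [D.hot > 21]
33. n3.tag = 16  [D.hot - 6]
34. n0.live = 16  [16]
35. n0.cnt = true  [true]
36. n0.tag = -2  [(if S₁.cnt then S₀.idx else S₁.live) + 3]

-7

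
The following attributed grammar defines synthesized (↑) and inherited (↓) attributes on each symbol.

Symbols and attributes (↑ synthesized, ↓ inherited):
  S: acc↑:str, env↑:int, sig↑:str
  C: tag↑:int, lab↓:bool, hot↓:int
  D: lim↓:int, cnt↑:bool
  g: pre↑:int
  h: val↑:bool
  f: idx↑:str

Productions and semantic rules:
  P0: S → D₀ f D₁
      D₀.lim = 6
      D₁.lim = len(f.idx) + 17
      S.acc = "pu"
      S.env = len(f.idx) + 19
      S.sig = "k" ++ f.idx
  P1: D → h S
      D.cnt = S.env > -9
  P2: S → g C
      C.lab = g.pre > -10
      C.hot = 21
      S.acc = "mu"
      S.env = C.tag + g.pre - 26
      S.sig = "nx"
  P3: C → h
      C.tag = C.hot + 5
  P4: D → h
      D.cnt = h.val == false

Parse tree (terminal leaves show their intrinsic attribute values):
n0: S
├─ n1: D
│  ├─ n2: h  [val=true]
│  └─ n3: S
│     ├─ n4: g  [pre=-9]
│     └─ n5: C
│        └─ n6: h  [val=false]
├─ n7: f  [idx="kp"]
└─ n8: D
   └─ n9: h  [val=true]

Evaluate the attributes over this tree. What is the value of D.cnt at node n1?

1. n1.lim = 6  [6]
2. n2.val = true  [terminal]
3. n4.pre = -9  [terminal]
4. n5.lab = true  [g.pre > -10]
5. n5.hot = 21  [21]
6. n6.val = false  [terminal]
7. n5.tag = 26  [C.hot + 5]
8. n3.acc = "mu"  ["mu"]
9. n3.env = -9  [C.tag + g.pre - 26]
10. n3.sig = "nx"  ["nx"]
11. n1.cnt = false  [S.env > -9]
12. n7.idx = "kp"  [terminal]
13. n8.lim = 19  [len(f.idx) + 17]
14. n9.val = true  [terminal]
15. n8.cnt = false  [h.val == false]
16. n0.acc = "pu"  ["pu"]
17. n0.env = 21  [len(f.idx) + 19]
18. n0.sig = "kkp"  ["k" ++ f.idx]

false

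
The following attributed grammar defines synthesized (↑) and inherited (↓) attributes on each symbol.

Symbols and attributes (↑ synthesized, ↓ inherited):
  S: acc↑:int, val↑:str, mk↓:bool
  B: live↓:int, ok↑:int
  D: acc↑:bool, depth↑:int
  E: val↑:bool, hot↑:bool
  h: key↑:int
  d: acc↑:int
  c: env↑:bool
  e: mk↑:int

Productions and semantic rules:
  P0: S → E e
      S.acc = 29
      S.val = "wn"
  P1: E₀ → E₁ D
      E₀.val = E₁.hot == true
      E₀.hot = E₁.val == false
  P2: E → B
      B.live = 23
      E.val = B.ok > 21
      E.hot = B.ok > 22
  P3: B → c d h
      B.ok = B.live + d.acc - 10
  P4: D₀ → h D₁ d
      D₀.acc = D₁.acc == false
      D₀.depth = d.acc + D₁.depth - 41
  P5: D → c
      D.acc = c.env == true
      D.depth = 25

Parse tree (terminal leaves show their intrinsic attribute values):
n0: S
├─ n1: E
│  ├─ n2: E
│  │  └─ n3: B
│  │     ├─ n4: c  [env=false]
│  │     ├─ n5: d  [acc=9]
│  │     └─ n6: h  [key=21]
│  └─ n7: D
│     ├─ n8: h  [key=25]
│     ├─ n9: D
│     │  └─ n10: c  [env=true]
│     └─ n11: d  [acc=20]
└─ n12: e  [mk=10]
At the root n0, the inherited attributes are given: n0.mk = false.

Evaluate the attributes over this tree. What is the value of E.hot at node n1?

false

1. n0.mk = false  [given at root]
2. n3.live = 23  [23]
3. n4.env = false  [terminal]
4. n5.acc = 9  [terminal]
5. n6.key = 21  [terminal]
6. n3.ok = 22  [B.live + d.acc - 10]
7. n2.val = true  [B.ok > 21]
8. n2.hot = false  [B.ok > 22]
9. n8.key = 25  [terminal]
10. n10.env = true  [terminal]
11. n9.acc = true  [c.env == true]
12. n9.depth = 25  [25]
13. n11.acc = 20  [terminal]
14. n7.acc = false  [D₁.acc == false]
15. n7.depth = 4  [d.acc + D₁.depth - 41]
16. n1.val = false  [E₁.hot == true]
17. n1.hot = false  [E₁.val == false]
18. n12.mk = 10  [terminal]
19. n0.acc = 29  [29]
20. n0.val = "wn"  ["wn"]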